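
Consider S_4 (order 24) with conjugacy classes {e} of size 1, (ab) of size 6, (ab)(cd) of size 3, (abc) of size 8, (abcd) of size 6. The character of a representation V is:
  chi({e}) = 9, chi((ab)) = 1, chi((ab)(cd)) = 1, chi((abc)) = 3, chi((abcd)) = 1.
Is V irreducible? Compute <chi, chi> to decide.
Not irreducible (reducible): <chi, chi> = 7 > 1.

Why: <chi, chi> = (1/|G|) sum_C |C| * |chi(C)|^2 = (1/24)[1*|9|^2 + 6*|1|^2 + 3*|1|^2 + 8*|3|^2 + 6*|1|^2]
  = (1/24)[(81) + (6) + (3) + (72) + (6)] = 168/24 = 7.
A character is irreducible iff <chi, chi> = 1, so this representation is reducible.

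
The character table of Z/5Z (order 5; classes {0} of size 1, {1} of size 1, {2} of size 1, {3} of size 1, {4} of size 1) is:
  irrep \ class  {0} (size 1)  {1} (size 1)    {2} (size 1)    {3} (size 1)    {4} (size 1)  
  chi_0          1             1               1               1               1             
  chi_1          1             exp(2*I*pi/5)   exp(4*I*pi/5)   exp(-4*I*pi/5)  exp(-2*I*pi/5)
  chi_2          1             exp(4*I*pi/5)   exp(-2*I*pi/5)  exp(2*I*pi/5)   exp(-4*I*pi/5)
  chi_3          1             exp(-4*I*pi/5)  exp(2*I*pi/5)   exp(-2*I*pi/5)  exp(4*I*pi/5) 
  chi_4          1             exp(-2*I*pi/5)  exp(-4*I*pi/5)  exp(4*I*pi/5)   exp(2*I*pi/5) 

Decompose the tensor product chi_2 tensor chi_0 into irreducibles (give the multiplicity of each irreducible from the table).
chi_2 tensor chi_0 = chi_2 (all other irreducibles have multiplicity 0).

Why: The character of a tensor product is the pointwise product (chi_2 * chi_0)(C) = chi_2(C) * chi_0(C):
  {0}: (1)*(1), {1}: (exp(4*I*pi/5))*(1), {2}: (exp(-2*I*pi/5))*(1), {3}: (exp(2*I*pi/5))*(1), {4}: (exp(-4*I*pi/5))*(1)
so (chi_2 * chi_0) takes values
  {0} -> 1, {1} -> exp(4*I*pi/5), {2} -> exp(-2*I*pi/5), {3} -> exp(2*I*pi/5), {4} -> exp(-4*I*pi/5).
Now take the inner product of this character with each irreducible chi from the table, <chi_2*chi_0, chi> = (1/5) sum_C |C| (chi_2*chi_0)(C) conj(chi(C)):
  <chi_2*chi_0, chi_0> = (1/5)[1*(1)*conj(1) + 1*(exp(4*I*pi/5))*conj(1) + 1*(exp(-2*I*pi/5))*conj(1) + 1*(exp(2*I*pi/5))*conj(1) + 1*(exp(-4*I*pi/5))*conj(1)]
      = (1/5)[(1) + (exp(4*I*pi/5)) + (exp(-2*I*pi/5)) + (exp(2*I*pi/5)) + (exp(-4*I*pi/5))] = 0/5 = 0
  <chi_2*chi_0, chi_1> = (1/5)[1*(1)*conj(1) + 1*(exp(4*I*pi/5))*conj(exp(2*I*pi/5)) + 1*(exp(-2*I*pi/5))*conj(exp(4*I*pi/5)) + 1*(exp(2*I*pi/5))*conj(exp(-4*I*pi/5)) + 1*(exp(-4*I*pi/5))*conj(exp(-2*I*pi/5))]
      = (1/5)[(1) + (exp(2*I*pi/5)) + (exp(4*I*pi/5)) + (exp(-4*I*pi/5)) + (exp(-2*I*pi/5))] = 0/5 = 0
  <chi_2*chi_0, chi_2> = (1/5)[1*(1)*conj(1) + 1*(exp(4*I*pi/5))*conj(exp(4*I*pi/5)) + 1*(exp(-2*I*pi/5))*conj(exp(-2*I*pi/5)) + 1*(exp(2*I*pi/5))*conj(exp(2*I*pi/5)) + 1*(exp(-4*I*pi/5))*conj(exp(-4*I*pi/5))]
      = (1/5)[(1) + (1) + (1) + (1) + (1)] = 5/5 = 1
  <chi_2*chi_0, chi_3> = (1/5)[1*(1)*conj(1) + 1*(exp(4*I*pi/5))*conj(exp(-4*I*pi/5)) + 1*(exp(-2*I*pi/5))*conj(exp(2*I*pi/5)) + 1*(exp(2*I*pi/5))*conj(exp(-2*I*pi/5)) + 1*(exp(-4*I*pi/5))*conj(exp(4*I*pi/5))]
      = (1/5)[(1) + (exp(-2*I*pi/5)) + (exp(-4*I*pi/5)) + (exp(4*I*pi/5)) + (exp(2*I*pi/5))] = 0/5 = 0
  <chi_2*chi_0, chi_4> = (1/5)[1*(1)*conj(1) + 1*(exp(4*I*pi/5))*conj(exp(-2*I*pi/5)) + 1*(exp(-2*I*pi/5))*conj(exp(-4*I*pi/5)) + 1*(exp(2*I*pi/5))*conj(exp(4*I*pi/5)) + 1*(exp(-4*I*pi/5))*conj(exp(2*I*pi/5))]
      = (1/5)[(1) + (exp(-4*I*pi/5)) + (exp(2*I*pi/5)) + (exp(-2*I*pi/5)) + (exp(4*I*pi/5))] = 0/5 = 0
(Exp terms are combined using exp(i*s)*conj(exp(i*t)) = exp(i*(s-t)), and sums of them are collapsed using the identity that for every m > 1 the m distinct m-th roots of unity sum to 0, e.g. 1 + exp(2*I*pi/3) + exp(-2*I*pi/3) = 0.)
Hence the multiplicities are chi_2: 1. Dimension check: dim(chi_2)*dim(chi_0) = 1*1 = 1 and sum (mult * dim) = 1*1 = 1.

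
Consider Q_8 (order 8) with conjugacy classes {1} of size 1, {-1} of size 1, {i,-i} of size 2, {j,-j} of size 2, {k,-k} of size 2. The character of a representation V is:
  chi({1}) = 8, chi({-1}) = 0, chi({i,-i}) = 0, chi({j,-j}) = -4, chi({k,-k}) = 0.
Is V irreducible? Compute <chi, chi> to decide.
Not irreducible (reducible): <chi, chi> = 12 > 1.

Details: <chi, chi> = (1/|G|) sum_C |C| * |chi(C)|^2 = (1/8)[1*|8|^2 + 1*|0|^2 + 2*|0|^2 + 2*|-4|^2 + 2*|0|^2]
  = (1/8)[(64) + (0) + (0) + (32) + (0)] = 96/8 = 12.
A character is irreducible iff <chi, chi> = 1, so this representation is reducible.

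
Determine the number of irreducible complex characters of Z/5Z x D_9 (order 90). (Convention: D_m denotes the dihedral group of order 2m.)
30

Argument: The number of irreducible complex representations of a finite group equals its number of conjugacy classes. For a direct product, #classes(G x H) = #classes(G) * #classes(H). Z/5Z has 5 classes (abelian), D_9 has 6 classes, so 5 * 6 = 30, so Z/5Z x D_9 (order 90) has exactly 30 irreducible complex representations.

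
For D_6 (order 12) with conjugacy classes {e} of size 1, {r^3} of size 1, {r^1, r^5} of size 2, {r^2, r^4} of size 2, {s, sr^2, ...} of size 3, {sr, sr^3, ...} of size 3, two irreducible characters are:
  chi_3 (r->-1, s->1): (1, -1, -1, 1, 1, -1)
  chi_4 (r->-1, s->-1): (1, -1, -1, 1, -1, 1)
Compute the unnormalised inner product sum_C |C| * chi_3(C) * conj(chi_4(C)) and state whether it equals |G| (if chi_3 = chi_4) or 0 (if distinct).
Sum = 0; so <chi_3, chi_4> = 0 (distinct irreducibles are orthogonal).

Justification: Compute term by term over conjugacy classes (|C| * chi_3(C) * conj(chi_4(C))):
  1*(1)*conj(1) + 1*(-1)*conj(-1) + 2*(-1)*conj(-1) + 2*(1)*conj(1) + 3*(1)*conj(-1) + 3*(-1)*conj(1)
  = (1) + (1) + (2) + (2) + (-3) + (-3)
  = 0.
Dividing by |G| = 12 gives 0/12 = 0, matching the row-orthogonality relation <chi_3, chi_4> = [chi_3 = chi_4].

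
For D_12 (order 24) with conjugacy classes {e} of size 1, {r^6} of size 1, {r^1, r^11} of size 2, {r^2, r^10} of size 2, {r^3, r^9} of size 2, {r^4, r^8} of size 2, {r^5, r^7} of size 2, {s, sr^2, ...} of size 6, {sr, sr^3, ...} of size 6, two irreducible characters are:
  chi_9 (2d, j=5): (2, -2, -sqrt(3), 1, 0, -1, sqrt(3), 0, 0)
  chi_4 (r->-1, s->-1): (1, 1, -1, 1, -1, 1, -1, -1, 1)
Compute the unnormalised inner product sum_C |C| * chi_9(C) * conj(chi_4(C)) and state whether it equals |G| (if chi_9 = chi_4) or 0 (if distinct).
Sum = 0; so <chi_9, chi_4> = 0 (distinct irreducibles are orthogonal).

Proof sketch: Compute term by term over conjugacy classes (|C| * chi_9(C) * conj(chi_4(C))):
  1*(2)*conj(1) + 1*(-2)*conj(1) + 2*(-sqrt(3))*conj(-1) + 2*(1)*conj(1) + 2*(0)*conj(-1) + 2*(-1)*conj(1) + 2*(sqrt(3))*conj(-1) + 6*(0)*conj(-1) + 6*(0)*conj(1)
  = (2) + (-2) + (2*sqrt(3)) + (2) + (0) + (-2) + (-2*sqrt(3)) + (0) + (0)
  = 0.
Dividing by |G| = 24 gives 0/24 = 0, matching the row-orthogonality relation <chi_9, chi_4> = [chi_9 = chi_4].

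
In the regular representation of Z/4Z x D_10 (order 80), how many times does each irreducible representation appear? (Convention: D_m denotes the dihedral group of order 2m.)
Each irreducible V_i of dimension d_i appears with multiplicity d_i, i.e. rho_reg = (direct sum over all irreducibles V_i) d_i V_i. The irreducible dimensions for Z/4Z x D_10 are 1, 1, 1, 1, 1, 1, 1, 1, 1, 1, 1, 1, 1, 1, 1, 1, 2, 2, 2, 2, 2, 2, 2, 2, 2, 2, 2, 2, 2, 2, 2, 2: 16 irreducibles of dimension 1, each with multiplicity 1; 16 irreducibles of dimension 2, each with multiplicity 2. Total dimension 16*1*1 + 16*2*2 = 80 = |G|.

Details: General theorem: in the regular representation of a finite group G, each irreducible appears with multiplicity equal to its dimension. Check: dim(rho_reg) = sum d_i^2 = 1 + 1 + 1 + 1 + 1 + 1 + 1 + 1 + 1 + 1 + 1 + 1 + 1 + 1 + 1 + 1 + 4 + 4 + 4 + 4 + 4 + 4 + 4 + 4 + 4 + 4 + 4 + 4 + 4 + 4 + 4 + 4 = 80 = |G|.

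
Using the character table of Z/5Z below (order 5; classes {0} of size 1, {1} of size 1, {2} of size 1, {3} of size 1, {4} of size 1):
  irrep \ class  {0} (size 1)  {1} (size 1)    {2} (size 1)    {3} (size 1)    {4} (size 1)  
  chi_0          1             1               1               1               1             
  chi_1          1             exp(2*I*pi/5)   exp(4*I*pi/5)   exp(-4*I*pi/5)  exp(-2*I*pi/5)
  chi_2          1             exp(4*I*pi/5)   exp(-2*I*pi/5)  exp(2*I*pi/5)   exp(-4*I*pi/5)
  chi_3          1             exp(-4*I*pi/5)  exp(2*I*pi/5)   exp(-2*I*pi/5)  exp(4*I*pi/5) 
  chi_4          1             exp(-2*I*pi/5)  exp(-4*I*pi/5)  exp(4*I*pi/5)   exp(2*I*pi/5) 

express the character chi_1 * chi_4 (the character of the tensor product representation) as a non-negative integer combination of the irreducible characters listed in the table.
chi_1 tensor chi_4 = chi_0 (all other irreducibles have multiplicity 0).

Working: The character of a tensor product is the pointwise product (chi_1 * chi_4)(C) = chi_1(C) * chi_4(C):
  {0}: (1)*(1), {1}: (exp(2*I*pi/5))*(exp(-2*I*pi/5)), {2}: (exp(4*I*pi/5))*(exp(-4*I*pi/5)), {3}: (exp(-4*I*pi/5))*(exp(4*I*pi/5)), {4}: (exp(-2*I*pi/5))*(exp(2*I*pi/5))
so (chi_1 * chi_4) takes values
  {0} -> 1, {1} -> 1, {2} -> 1, {3} -> 1, {4} -> 1.
Now take the inner product of this character with each irreducible chi from the table, <chi_1*chi_4, chi> = (1/5) sum_C |C| (chi_1*chi_4)(C) conj(chi(C)):
  <chi_1*chi_4, chi_0> = (1/5)[1*(1)*conj(1) + 1*(1)*conj(1) + 1*(1)*conj(1) + 1*(1)*conj(1) + 1*(1)*conj(1)]
      = (1/5)[(1) + (1) + (1) + (1) + (1)] = 5/5 = 1
  <chi_1*chi_4, chi_1> = (1/5)[1*(1)*conj(1) + 1*(1)*conj(exp(2*I*pi/5)) + 1*(1)*conj(exp(4*I*pi/5)) + 1*(1)*conj(exp(-4*I*pi/5)) + 1*(1)*conj(exp(-2*I*pi/5))]
      = (1/5)[(1) + (exp(-2*I*pi/5)) + (exp(-4*I*pi/5)) + (exp(4*I*pi/5)) + (exp(2*I*pi/5))] = 0/5 = 0
  <chi_1*chi_4, chi_2> = (1/5)[1*(1)*conj(1) + 1*(1)*conj(exp(4*I*pi/5)) + 1*(1)*conj(exp(-2*I*pi/5)) + 1*(1)*conj(exp(2*I*pi/5)) + 1*(1)*conj(exp(-4*I*pi/5))]
      = (1/5)[(1) + (exp(-4*I*pi/5)) + (exp(2*I*pi/5)) + (exp(-2*I*pi/5)) + (exp(4*I*pi/5))] = 0/5 = 0
  <chi_1*chi_4, chi_3> = (1/5)[1*(1)*conj(1) + 1*(1)*conj(exp(-4*I*pi/5)) + 1*(1)*conj(exp(2*I*pi/5)) + 1*(1)*conj(exp(-2*I*pi/5)) + 1*(1)*conj(exp(4*I*pi/5))]
      = (1/5)[(1) + (exp(4*I*pi/5)) + (exp(-2*I*pi/5)) + (exp(2*I*pi/5)) + (exp(-4*I*pi/5))] = 0/5 = 0
  <chi_1*chi_4, chi_4> = (1/5)[1*(1)*conj(1) + 1*(1)*conj(exp(-2*I*pi/5)) + 1*(1)*conj(exp(-4*I*pi/5)) + 1*(1)*conj(exp(4*I*pi/5)) + 1*(1)*conj(exp(2*I*pi/5))]
      = (1/5)[(1) + (exp(2*I*pi/5)) + (exp(4*I*pi/5)) + (exp(-4*I*pi/5)) + (exp(-2*I*pi/5))] = 0/5 = 0
(Exp terms are combined using exp(i*s)*conj(exp(i*t)) = exp(i*(s-t)), and sums of them are collapsed using the identity that for every m > 1 the m distinct m-th roots of unity sum to 0, e.g. 1 + exp(2*I*pi/3) + exp(-2*I*pi/3) = 0.)
Hence the multiplicities are chi_0: 1. Dimension check: dim(chi_1)*dim(chi_4) = 1*1 = 1 and sum (mult * dim) = 1*1 = 1.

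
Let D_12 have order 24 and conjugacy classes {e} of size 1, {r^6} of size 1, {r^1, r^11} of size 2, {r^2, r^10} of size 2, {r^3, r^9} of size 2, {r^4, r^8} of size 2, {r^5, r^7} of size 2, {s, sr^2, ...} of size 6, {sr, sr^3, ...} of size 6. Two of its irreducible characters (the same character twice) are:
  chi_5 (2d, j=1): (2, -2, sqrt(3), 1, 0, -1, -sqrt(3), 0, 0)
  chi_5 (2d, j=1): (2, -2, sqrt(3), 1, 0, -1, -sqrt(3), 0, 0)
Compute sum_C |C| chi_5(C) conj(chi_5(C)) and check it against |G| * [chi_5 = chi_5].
Sum = 24 = |G| = 24; so <chi_5, chi_5> = 1 (norm-1 confirms irreducibility).

Solution. Compute term by term over conjugacy classes (|C| * chi_5(C) * conj(chi_5(C))):
  1*(2)*conj(2) + 1*(-2)*conj(-2) + 2*(sqrt(3))*conj(sqrt(3)) + 2*(1)*conj(1) + 2*(0)*conj(0) + 2*(-1)*conj(-1) + 2*(-sqrt(3))*conj(-sqrt(3)) + 6*(0)*conj(0) + 6*(0)*conj(0)
  = (4) + (4) + (6) + (2) + (0) + (2) + (6) + (0) + (0)
  = 24.
Dividing by |G| = 24 gives 24/24 = 1, matching the row-orthogonality relation <chi_5, chi_5> = [chi_5 = chi_5].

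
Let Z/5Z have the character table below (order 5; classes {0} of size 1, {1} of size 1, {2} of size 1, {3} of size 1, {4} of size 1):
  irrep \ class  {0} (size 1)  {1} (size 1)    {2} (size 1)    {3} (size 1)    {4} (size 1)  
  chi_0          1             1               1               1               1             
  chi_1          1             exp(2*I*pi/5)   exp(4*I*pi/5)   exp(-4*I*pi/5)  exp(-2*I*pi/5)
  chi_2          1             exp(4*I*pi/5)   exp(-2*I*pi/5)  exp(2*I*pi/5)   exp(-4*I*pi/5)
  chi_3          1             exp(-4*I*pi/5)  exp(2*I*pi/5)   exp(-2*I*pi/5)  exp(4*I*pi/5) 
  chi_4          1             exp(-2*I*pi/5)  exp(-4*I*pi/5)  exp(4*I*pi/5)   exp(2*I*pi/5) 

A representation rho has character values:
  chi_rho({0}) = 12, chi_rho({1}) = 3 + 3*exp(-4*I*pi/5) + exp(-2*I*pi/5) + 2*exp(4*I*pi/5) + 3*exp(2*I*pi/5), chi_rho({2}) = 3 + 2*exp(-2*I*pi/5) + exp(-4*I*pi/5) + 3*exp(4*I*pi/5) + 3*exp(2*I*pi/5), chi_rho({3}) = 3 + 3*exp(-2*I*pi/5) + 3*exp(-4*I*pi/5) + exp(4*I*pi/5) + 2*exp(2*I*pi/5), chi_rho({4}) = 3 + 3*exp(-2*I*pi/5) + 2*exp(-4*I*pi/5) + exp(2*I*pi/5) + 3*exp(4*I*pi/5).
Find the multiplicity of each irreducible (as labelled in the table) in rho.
Multiplicities: chi_0: 3, chi_1: 3, chi_2: 2, chi_3: 3, chi_4: 1.

Solution. Use <chi_rho, chi> = (1/|G|) sum_C |C| * chi_rho(C) * conj(chi(C)) with |G| = 5 for each irreducible chi in the table:
  <chi_rho, chi_0> = (1/5)[1*(12)*conj(1) + 1*(3 + 3*exp(-4*I*pi/5) + exp(-2*I*pi/5) + 2*exp(4*I*pi/5) + 3*exp(2*I*pi/5))*conj(1) + 1*(3 + 2*exp(-2*I*pi/5) + exp(-4*I*pi/5) + 3*exp(4*I*pi/5) + 3*exp(2*I*pi/5))*conj(1) + 1*(3 + 3*exp(-2*I*pi/5) + 3*exp(-4*I*pi/5) + exp(4*I*pi/5) + 2*exp(2*I*pi/5))*conj(1) + 1*(3 + 3*exp(-2*I*pi/5) + 2*exp(-4*I*pi/5) + exp(2*I*pi/5) + 3*exp(4*I*pi/5))*conj(1)]
      = (1/5)[(12) + (3 + 3*exp(-4*I*pi/5) + exp(-2*I*pi/5) + 2*exp(4*I*pi/5) + 3*exp(2*I*pi/5)) + (3 + 2*exp(-2*I*pi/5) + exp(-4*I*pi/5) + 3*exp(4*I*pi/5) + 3*exp(2*I*pi/5)) + (3 + 3*exp(-2*I*pi/5) + 3*exp(-4*I*pi/5) + exp(4*I*pi/5) + 2*exp(2*I*pi/5)) + (3 + 3*exp(-2*I*pi/5) + 2*exp(-4*I*pi/5) + exp(2*I*pi/5) + 3*exp(4*I*pi/5))] = 15/5 = 3
  <chi_rho, chi_1> = (1/5)[1*(12)*conj(1) + 1*(3 + 3*exp(-4*I*pi/5) + exp(-2*I*pi/5) + 2*exp(4*I*pi/5) + 3*exp(2*I*pi/5))*conj(exp(2*I*pi/5)) + 1*(3 + 2*exp(-2*I*pi/5) + exp(-4*I*pi/5) + 3*exp(4*I*pi/5) + 3*exp(2*I*pi/5))*conj(exp(4*I*pi/5)) + 1*(3 + 3*exp(-2*I*pi/5) + 3*exp(-4*I*pi/5) + exp(4*I*pi/5) + 2*exp(2*I*pi/5))*conj(exp(-4*I*pi/5)) + 1*(3 + 3*exp(-2*I*pi/5) + 2*exp(-4*I*pi/5) + exp(2*I*pi/5) + 3*exp(4*I*pi/5))*conj(exp(-2*I*pi/5))]
      = (1/5)[(12) + (3 + 3*exp(-2*I*pi/5) + exp(-4*I*pi/5) + 3*exp(4*I*pi/5) + 2*exp(2*I*pi/5)) + (3 + 3*exp(-2*I*pi/5) + 3*exp(-4*I*pi/5) + exp(2*I*pi/5) + 2*exp(4*I*pi/5)) + (3 + 2*exp(-4*I*pi/5) + exp(-2*I*pi/5) + 3*exp(4*I*pi/5) + 3*exp(2*I*pi/5)) + (3 + 2*exp(-2*I*pi/5) + 3*exp(-4*I*pi/5) + exp(4*I*pi/5) + 3*exp(2*I*pi/5))] = 15/5 = 3
  <chi_rho, chi_2> = (1/5)[1*(12)*conj(1) + 1*(3 + 3*exp(-4*I*pi/5) + exp(-2*I*pi/5) + 2*exp(4*I*pi/5) + 3*exp(2*I*pi/5))*conj(exp(4*I*pi/5)) + 1*(3 + 2*exp(-2*I*pi/5) + exp(-4*I*pi/5) + 3*exp(4*I*pi/5) + 3*exp(2*I*pi/5))*conj(exp(-2*I*pi/5)) + 1*(3 + 3*exp(-2*I*pi/5) + 3*exp(-4*I*pi/5) + exp(4*I*pi/5) + 2*exp(2*I*pi/5))*conj(exp(2*I*pi/5)) + 1*(3 + 3*exp(-2*I*pi/5) + 2*exp(-4*I*pi/5) + exp(2*I*pi/5) + 3*exp(4*I*pi/5))*conj(exp(-4*I*pi/5))]
      = (1/5)[(12) + (2 + 3*exp(-2*I*pi/5) + 3*exp(-4*I*pi/5) + exp(4*I*pi/5) + 3*exp(2*I*pi/5)) + (2 + 3*exp(-4*I*pi/5) + exp(-2*I*pi/5) + 3*exp(4*I*pi/5) + 3*exp(2*I*pi/5)) + (2 + 3*exp(-2*I*pi/5) + 3*exp(-4*I*pi/5) + exp(2*I*pi/5) + 3*exp(4*I*pi/5)) + (2 + 3*exp(-2*I*pi/5) + exp(-4*I*pi/5) + 3*exp(4*I*pi/5) + 3*exp(2*I*pi/5))] = 10/5 = 2
  <chi_rho, chi_3> = (1/5)[1*(12)*conj(1) + 1*(3 + 3*exp(-4*I*pi/5) + exp(-2*I*pi/5) + 2*exp(4*I*pi/5) + 3*exp(2*I*pi/5))*conj(exp(-4*I*pi/5)) + 1*(3 + 2*exp(-2*I*pi/5) + exp(-4*I*pi/5) + 3*exp(4*I*pi/5) + 3*exp(2*I*pi/5))*conj(exp(2*I*pi/5)) + 1*(3 + 3*exp(-2*I*pi/5) + 3*exp(-4*I*pi/5) + exp(4*I*pi/5) + 2*exp(2*I*pi/5))*conj(exp(-2*I*pi/5)) + 1*(3 + 3*exp(-2*I*pi/5) + 2*exp(-4*I*pi/5) + exp(2*I*pi/5) + 3*exp(4*I*pi/5))*conj(exp(4*I*pi/5))]
      = (1/5)[(12) + (3 + 2*exp(-2*I*pi/5) + 3*exp(-4*I*pi/5) + exp(2*I*pi/5) + 3*exp(4*I*pi/5)) + (3 + 3*exp(-2*I*pi/5) + 2*exp(-4*I*pi/5) + exp(4*I*pi/5) + 3*exp(2*I*pi/5)) + (3 + 3*exp(-2*I*pi/5) + exp(-4*I*pi/5) + 2*exp(4*I*pi/5) + 3*exp(2*I*pi/5)) + (3 + 3*exp(-4*I*pi/5) + exp(-2*I*pi/5) + 3*exp(4*I*pi/5) + 2*exp(2*I*pi/5))] = 15/5 = 3
  <chi_rho, chi_4> = (1/5)[1*(12)*conj(1) + 1*(3 + 3*exp(-4*I*pi/5) + exp(-2*I*pi/5) + 2*exp(4*I*pi/5) + 3*exp(2*I*pi/5))*conj(exp(-2*I*pi/5)) + 1*(3 + 2*exp(-2*I*pi/5) + exp(-4*I*pi/5) + 3*exp(4*I*pi/5) + 3*exp(2*I*pi/5))*conj(exp(-4*I*pi/5)) + 1*(3 + 3*exp(-2*I*pi/5) + 3*exp(-4*I*pi/5) + exp(4*I*pi/5) + 2*exp(2*I*pi/5))*conj(exp(4*I*pi/5)) + 1*(3 + 3*exp(-2*I*pi/5) + 2*exp(-4*I*pi/5) + exp(2*I*pi/5) + 3*exp(4*I*pi/5))*conj(exp(2*I*pi/5))]
      = (1/5)[(12) + (1 + 3*exp(-2*I*pi/5) + 2*exp(-4*I*pi/5) + 3*exp(4*I*pi/5) + 3*exp(2*I*pi/5)) + (1 + 3*exp(-2*I*pi/5) + 3*exp(-4*I*pi/5) + 3*exp(4*I*pi/5) + 2*exp(2*I*pi/5)) + (1 + 2*exp(-2*I*pi/5) + 3*exp(-4*I*pi/5) + 3*exp(4*I*pi/5) + 3*exp(2*I*pi/5)) + (1 + 3*exp(-2*I*pi/5) + 3*exp(-4*I*pi/5) + 2*exp(4*I*pi/5) + 3*exp(2*I*pi/5))] = 5/5 = 1
(Exp terms are combined using exp(i*s)*conj(exp(i*t)) = exp(i*(s-t)), and sums of them are collapsed using the identity that for every m > 1 the m distinct m-th roots of unity sum to 0, e.g. 1 + exp(2*I*pi/3) + exp(-2*I*pi/3) = 0.)
Dimension check: dim(rho) = sum (mult * dim) = 3*1 + 3*1 + 2*1 + 3*1 + 1*1 = 12 = chi_rho(e) = 12.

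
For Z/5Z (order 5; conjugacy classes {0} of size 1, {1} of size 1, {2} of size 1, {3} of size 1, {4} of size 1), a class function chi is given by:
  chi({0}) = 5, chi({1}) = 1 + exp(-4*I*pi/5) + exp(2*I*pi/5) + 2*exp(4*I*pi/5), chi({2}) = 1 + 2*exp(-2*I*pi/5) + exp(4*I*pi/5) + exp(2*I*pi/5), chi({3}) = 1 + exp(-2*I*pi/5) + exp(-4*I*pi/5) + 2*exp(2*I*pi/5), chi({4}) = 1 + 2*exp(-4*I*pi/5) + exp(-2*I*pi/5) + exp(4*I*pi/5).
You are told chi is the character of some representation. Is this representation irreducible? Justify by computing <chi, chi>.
Not irreducible (reducible): <chi, chi> = 7 > 1.

<chi, chi> = (1/|G|) sum_C |C| * |chi(C)|^2 = (1/5)[1*|5|^2 + 1*|1 + exp(-4*I*pi/5) + exp(2*I*pi/5) + 2*exp(4*I*pi/5)|^2 + 1*|1 + 2*exp(-2*I*pi/5) + exp(4*I*pi/5) + exp(2*I*pi/5)|^2 + 1*|1 + exp(-2*I*pi/5) + exp(-4*I*pi/5) + 2*exp(2*I*pi/5)|^2 + 1*|1 + 2*exp(-4*I*pi/5) + exp(-2*I*pi/5) + exp(4*I*pi/5)|^2]
  = (1/5)[(25) + (7 + 5*exp(-2*I*pi/5) + 4*exp(-4*I*pi/5) + 4*exp(4*I*pi/5) + 5*exp(2*I*pi/5)) + (7 + 4*exp(-2*I*pi/5) + 5*exp(-4*I*pi/5) + 5*exp(4*I*pi/5) + 4*exp(2*I*pi/5)) + (7 + 4*exp(-2*I*pi/5) + 5*exp(-4*I*pi/5) + 5*exp(4*I*pi/5) + 4*exp(2*I*pi/5)) + (7 + 5*exp(-2*I*pi/5) + 4*exp(-4*I*pi/5) + 4*exp(4*I*pi/5) + 5*exp(2*I*pi/5))] = 35/5 = 7.
(Exp terms are combined using exp(i*s)*conj(exp(i*t)) = exp(i*(s-t)), and sums of them are collapsed using the identity that for every m > 1 the m distinct m-th roots of unity sum to 0, e.g. 1 + exp(2*I*pi/3) + exp(-2*I*pi/3) = 0.)
A character is irreducible iff <chi, chi> = 1, so this representation is reducible.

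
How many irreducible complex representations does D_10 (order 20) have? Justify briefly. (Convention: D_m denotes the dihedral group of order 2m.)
8

Explanation: The number of irreducible complex representations of a finite group equals its number of conjugacy classes. D_10 has 8 conjugacy classes (n/2 + 3 for n even), so D_10 (order 20) has exactly 8 irreducible complex representations.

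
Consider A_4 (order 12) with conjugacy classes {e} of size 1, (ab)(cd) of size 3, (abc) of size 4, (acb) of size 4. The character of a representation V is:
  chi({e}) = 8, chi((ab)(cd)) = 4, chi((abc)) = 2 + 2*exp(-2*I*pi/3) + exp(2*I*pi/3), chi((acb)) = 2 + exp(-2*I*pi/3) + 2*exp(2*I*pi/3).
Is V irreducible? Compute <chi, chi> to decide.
Not irreducible (reducible): <chi, chi> = 10 > 1.

Working: <chi, chi> = (1/|G|) sum_C |C| * |chi(C)|^2 = (1/12)[1*|8|^2 + 3*|4|^2 + 4*|2 + 2*exp(-2*I*pi/3) + exp(2*I*pi/3)|^2 + 4*|2 + exp(-2*I*pi/3) + 2*exp(2*I*pi/3)|^2]
  = (1/12)[(64) + (48) + (4) + (4)] = 120/12 = 10.
(Exp terms are combined using exp(i*s)*conj(exp(i*t)) = exp(i*(s-t)), and sums of them are collapsed using the identity that for every m > 1 the m distinct m-th roots of unity sum to 0, e.g. 1 + exp(2*I*pi/3) + exp(-2*I*pi/3) = 0.)
A character is irreducible iff <chi, chi> = 1, so this representation is reducible.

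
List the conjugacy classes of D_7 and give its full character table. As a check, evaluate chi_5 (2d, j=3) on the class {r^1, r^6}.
Conjugacy classes: {e} of size 1, {r^1, r^6} of size 2, {r^2, r^5} of size 2, {r^3, r^4} of size 2, {s, sr, ..., sr^6} of size 7.
Character table:
  irrep \ class              {e} (size 1)  {r^1, r^6} (size 2)  {r^2, r^5} (size 2)  {r^3, r^4} (size 2)  {s, sr, ..., sr^6} (size 7)
  chi_1 (triv)               1             1                    1                    1                    1                          
  chi_2 (sign: r->1, s->-1)  1             1                    1                    1                    -1                         
  chi_3 (2d, j=1)            2             2*cos(2*pi/7)        -2*cos(3*pi/7)       -2*cos(pi/7)         0                          
  chi_4 (2d, j=2)            2             -2*cos(3*pi/7)       -2*cos(pi/7)         2*cos(2*pi/7)        0                          
  chi_5 (2d, j=3)            2             -2*cos(pi/7)         2*cos(2*pi/7)        -2*cos(3*pi/7)       0                          

Spot check: chi_5 (2d, j=3) on {r^1, r^6} = -2*cos(pi/7).

Derivation: D_7 has order 2*7 = 14 with 5 conjugacy classes, hence 5 irreducibles. Sum of squared dims 1 + 1 + 4 + 4 + 4 = 14 = |G|. Linear characters come from the abelianisation; the 2-dimensional irreps have character r^k -> 2*cos(2*pi*j*k/7), reflections -> 0.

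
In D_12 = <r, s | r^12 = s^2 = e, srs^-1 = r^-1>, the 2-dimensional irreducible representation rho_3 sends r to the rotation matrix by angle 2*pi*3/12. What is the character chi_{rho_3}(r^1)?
chi_{rho_3}(r^1) = 2*cos(2*pi*3*1/12) = 0

Justification: rho_3(r^1) is rotation by angle 2*pi*3*1/12, whose trace is 2*cos(2*pi*3*1/12) = 0.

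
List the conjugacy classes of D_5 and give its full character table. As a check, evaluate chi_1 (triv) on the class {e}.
Conjugacy classes: {e} of size 1, {r^1, r^4} of size 2, {r^2, r^3} of size 2, {s, sr, ..., sr^4} of size 5.
Character table:
  irrep \ class              {e} (size 1)  {r^1, r^4} (size 2)  {r^2, r^3} (size 2)  {s, sr, ..., sr^4} (size 5)
  chi_1 (triv)               1             1                    1                    1                          
  chi_2 (sign: r->1, s->-1)  1             1                    1                    -1                         
  chi_3 (2d, j=1)            2             -1/2 + sqrt(5)/2     -sqrt(5)/2 - 1/2     0                          
  chi_4 (2d, j=2)            2             -sqrt(5)/2 - 1/2     -1/2 + sqrt(5)/2     0                          

Spot check: chi_1 (triv) on {e} = 1.

Solution. D_5 has order 2*5 = 10 with 4 conjugacy classes, hence 4 irreducibles. Sum of squared dims 1 + 1 + 4 + 4 = 10 = |G|. Linear characters come from the abelianisation; the 2-dimensional irreps have character r^k -> 2*cos(2*pi*j*k/5), reflections -> 0.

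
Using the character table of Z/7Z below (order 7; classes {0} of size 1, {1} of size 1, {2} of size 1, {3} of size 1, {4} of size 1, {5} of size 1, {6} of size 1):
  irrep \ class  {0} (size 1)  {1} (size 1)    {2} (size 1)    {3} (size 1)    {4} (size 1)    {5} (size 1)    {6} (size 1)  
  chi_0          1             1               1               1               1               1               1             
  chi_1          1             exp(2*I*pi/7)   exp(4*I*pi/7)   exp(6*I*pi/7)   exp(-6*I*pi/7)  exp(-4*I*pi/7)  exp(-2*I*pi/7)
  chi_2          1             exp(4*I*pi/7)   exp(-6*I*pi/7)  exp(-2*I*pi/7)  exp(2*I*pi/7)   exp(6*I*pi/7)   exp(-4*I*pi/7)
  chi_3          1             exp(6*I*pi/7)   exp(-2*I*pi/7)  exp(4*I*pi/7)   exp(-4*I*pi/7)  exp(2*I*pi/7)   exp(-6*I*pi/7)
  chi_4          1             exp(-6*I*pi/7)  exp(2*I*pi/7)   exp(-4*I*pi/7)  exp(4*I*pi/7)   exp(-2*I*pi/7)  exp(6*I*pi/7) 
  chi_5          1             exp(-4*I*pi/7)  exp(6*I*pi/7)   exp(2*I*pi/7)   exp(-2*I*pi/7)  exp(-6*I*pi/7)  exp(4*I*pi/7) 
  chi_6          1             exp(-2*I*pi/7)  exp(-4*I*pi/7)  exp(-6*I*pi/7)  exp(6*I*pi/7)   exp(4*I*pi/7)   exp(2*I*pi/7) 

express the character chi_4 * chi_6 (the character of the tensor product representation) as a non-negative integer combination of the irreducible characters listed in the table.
chi_4 tensor chi_6 = chi_3 (all other irreducibles have multiplicity 0).

Explanation: The character of a tensor product is the pointwise product (chi_4 * chi_6)(C) = chi_4(C) * chi_6(C):
  {0}: (1)*(1), {1}: (exp(-6*I*pi/7))*(exp(-2*I*pi/7)), {2}: (exp(2*I*pi/7))*(exp(-4*I*pi/7)), {3}: (exp(-4*I*pi/7))*(exp(-6*I*pi/7)), {4}: (exp(4*I*pi/7))*(exp(6*I*pi/7)), {5}: (exp(-2*I*pi/7))*(exp(4*I*pi/7)), {6}: (exp(6*I*pi/7))*(exp(2*I*pi/7))
so (chi_4 * chi_6) takes values
  {0} -> 1, {1} -> exp(6*I*pi/7), {2} -> exp(-2*I*pi/7), {3} -> exp(4*I*pi/7), {4} -> exp(-4*I*pi/7), {5} -> exp(2*I*pi/7), {6} -> exp(-6*I*pi/7).
Now take the inner product of this character with each irreducible chi from the table, <chi_4*chi_6, chi> = (1/7) sum_C |C| (chi_4*chi_6)(C) conj(chi(C)):
  <chi_4*chi_6, chi_0> = (1/7)[1*(1)*conj(1) + 1*(exp(6*I*pi/7))*conj(1) + 1*(exp(-2*I*pi/7))*conj(1) + 1*(exp(4*I*pi/7))*conj(1) + 1*(exp(-4*I*pi/7))*conj(1) + 1*(exp(2*I*pi/7))*conj(1) + 1*(exp(-6*I*pi/7))*conj(1)]
      = (1/7)[(1) + (exp(6*I*pi/7)) + (exp(-2*I*pi/7)) + (exp(4*I*pi/7)) + (exp(-4*I*pi/7)) + (exp(2*I*pi/7)) + (exp(-6*I*pi/7))] = 0/7 = 0
  <chi_4*chi_6, chi_1> = (1/7)[1*(1)*conj(1) + 1*(exp(6*I*pi/7))*conj(exp(2*I*pi/7)) + 1*(exp(-2*I*pi/7))*conj(exp(4*I*pi/7)) + 1*(exp(4*I*pi/7))*conj(exp(6*I*pi/7)) + 1*(exp(-4*I*pi/7))*conj(exp(-6*I*pi/7)) + 1*(exp(2*I*pi/7))*conj(exp(-4*I*pi/7)) + 1*(exp(-6*I*pi/7))*conj(exp(-2*I*pi/7))]
      = (1/7)[(1) + (exp(4*I*pi/7)) + (exp(-6*I*pi/7)) + (exp(-2*I*pi/7)) + (exp(2*I*pi/7)) + (exp(6*I*pi/7)) + (exp(-4*I*pi/7))] = 0/7 = 0
  <chi_4*chi_6, chi_2> = (1/7)[1*(1)*conj(1) + 1*(exp(6*I*pi/7))*conj(exp(4*I*pi/7)) + 1*(exp(-2*I*pi/7))*conj(exp(-6*I*pi/7)) + 1*(exp(4*I*pi/7))*conj(exp(-2*I*pi/7)) + 1*(exp(-4*I*pi/7))*conj(exp(2*I*pi/7)) + 1*(exp(2*I*pi/7))*conj(exp(6*I*pi/7)) + 1*(exp(-6*I*pi/7))*conj(exp(-4*I*pi/7))]
      = (1/7)[(1) + (exp(2*I*pi/7)) + (exp(4*I*pi/7)) + (exp(6*I*pi/7)) + (exp(-6*I*pi/7)) + (exp(-4*I*pi/7)) + (exp(-2*I*pi/7))] = 0/7 = 0
  <chi_4*chi_6, chi_3> = (1/7)[1*(1)*conj(1) + 1*(exp(6*I*pi/7))*conj(exp(6*I*pi/7)) + 1*(exp(-2*I*pi/7))*conj(exp(-2*I*pi/7)) + 1*(exp(4*I*pi/7))*conj(exp(4*I*pi/7)) + 1*(exp(-4*I*pi/7))*conj(exp(-4*I*pi/7)) + 1*(exp(2*I*pi/7))*conj(exp(2*I*pi/7)) + 1*(exp(-6*I*pi/7))*conj(exp(-6*I*pi/7))]
      = (1/7)[(1) + (1) + (1) + (1) + (1) + (1) + (1)] = 7/7 = 1
  <chi_4*chi_6, chi_4> = (1/7)[1*(1)*conj(1) + 1*(exp(6*I*pi/7))*conj(exp(-6*I*pi/7)) + 1*(exp(-2*I*pi/7))*conj(exp(2*I*pi/7)) + 1*(exp(4*I*pi/7))*conj(exp(-4*I*pi/7)) + 1*(exp(-4*I*pi/7))*conj(exp(4*I*pi/7)) + 1*(exp(2*I*pi/7))*conj(exp(-2*I*pi/7)) + 1*(exp(-6*I*pi/7))*conj(exp(6*I*pi/7))]
      = (1/7)[(1) + (exp(-2*I*pi/7)) + (exp(-4*I*pi/7)) + (exp(-6*I*pi/7)) + (exp(6*I*pi/7)) + (exp(4*I*pi/7)) + (exp(2*I*pi/7))] = 0/7 = 0
  <chi_4*chi_6, chi_5> = (1/7)[1*(1)*conj(1) + 1*(exp(6*I*pi/7))*conj(exp(-4*I*pi/7)) + 1*(exp(-2*I*pi/7))*conj(exp(6*I*pi/7)) + 1*(exp(4*I*pi/7))*conj(exp(2*I*pi/7)) + 1*(exp(-4*I*pi/7))*conj(exp(-2*I*pi/7)) + 1*(exp(2*I*pi/7))*conj(exp(-6*I*pi/7)) + 1*(exp(-6*I*pi/7))*conj(exp(4*I*pi/7))]
      = (1/7)[(1) + (exp(-4*I*pi/7)) + (exp(6*I*pi/7)) + (exp(2*I*pi/7)) + (exp(-2*I*pi/7)) + (exp(-6*I*pi/7)) + (exp(4*I*pi/7))] = 0/7 = 0
  <chi_4*chi_6, chi_6> = (1/7)[1*(1)*conj(1) + 1*(exp(6*I*pi/7))*conj(exp(-2*I*pi/7)) + 1*(exp(-2*I*pi/7))*conj(exp(-4*I*pi/7)) + 1*(exp(4*I*pi/7))*conj(exp(-6*I*pi/7)) + 1*(exp(-4*I*pi/7))*conj(exp(6*I*pi/7)) + 1*(exp(2*I*pi/7))*conj(exp(4*I*pi/7)) + 1*(exp(-6*I*pi/7))*conj(exp(2*I*pi/7))]
      = (1/7)[(1) + (exp(-6*I*pi/7)) + (exp(2*I*pi/7)) + (exp(-4*I*pi/7)) + (exp(4*I*pi/7)) + (exp(-2*I*pi/7)) + (exp(6*I*pi/7))] = 0/7 = 0
(Exp terms are combined using exp(i*s)*conj(exp(i*t)) = exp(i*(s-t)), and sums of them are collapsed using the identity that for every m > 1 the m distinct m-th roots of unity sum to 0, e.g. 1 + exp(2*I*pi/3) + exp(-2*I*pi/3) = 0.)
Hence the multiplicities are chi_3: 1. Dimension check: dim(chi_4)*dim(chi_6) = 1*1 = 1 and sum (mult * dim) = 1*1 = 1.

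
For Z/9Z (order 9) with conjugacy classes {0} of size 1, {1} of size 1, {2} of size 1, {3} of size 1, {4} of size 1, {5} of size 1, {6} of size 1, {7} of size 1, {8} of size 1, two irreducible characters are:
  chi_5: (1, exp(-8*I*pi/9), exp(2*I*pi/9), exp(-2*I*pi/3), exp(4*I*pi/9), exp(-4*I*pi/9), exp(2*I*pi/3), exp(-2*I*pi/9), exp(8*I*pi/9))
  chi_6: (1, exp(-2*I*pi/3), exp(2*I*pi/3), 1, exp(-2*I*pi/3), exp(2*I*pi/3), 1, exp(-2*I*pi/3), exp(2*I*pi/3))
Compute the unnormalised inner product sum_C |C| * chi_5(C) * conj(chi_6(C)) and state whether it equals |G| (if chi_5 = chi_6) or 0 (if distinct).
Sum = 0; so <chi_5, chi_6> = 0 (distinct irreducibles are orthogonal).

Solution. Compute term by term over conjugacy classes (|C| * chi_5(C) * conj(chi_6(C))):
  1*(1)*conj(1) + 1*(exp(-8*I*pi/9))*conj(exp(-2*I*pi/3)) + 1*(exp(2*I*pi/9))*conj(exp(2*I*pi/3)) + 1*(exp(-2*I*pi/3))*conj(1) + 1*(exp(4*I*pi/9))*conj(exp(-2*I*pi/3)) + 1*(exp(-4*I*pi/9))*conj(exp(2*I*pi/3)) + 1*(exp(2*I*pi/3))*conj(1) + 1*(exp(-2*I*pi/9))*conj(exp(-2*I*pi/3)) + 1*(exp(8*I*pi/9))*conj(exp(2*I*pi/3))
  = (1) + (exp(-2*I*pi/9)) + (exp(-4*I*pi/9)) + (exp(-2*I*pi/3)) + (exp(-8*I*pi/9)) + (exp(8*I*pi/9)) + (exp(2*I*pi/3)) + (exp(4*I*pi/9)) + (exp(2*I*pi/9))
  = 0.
(Exp terms are combined using exp(i*s)*conj(exp(i*t)) = exp(i*(s-t)), and sums of them are collapsed using the identity that for every m > 1 the m distinct m-th roots of unity sum to 0, e.g. 1 + exp(2*I*pi/3) + exp(-2*I*pi/3) = 0.)
Dividing by |G| = 9 gives 0/9 = 0, matching the row-orthogonality relation <chi_5, chi_6> = [chi_5 = chi_6].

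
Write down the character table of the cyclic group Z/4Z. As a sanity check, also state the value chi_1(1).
Character table of Z/4Z (irreps indexed chi_0,...,chi_3 with chi_k(m) = zeta_4^(k*m), zeta_4 = exp(2*pi*i/4)):
  irrep \ class  {0} (size 1)  {1} (size 1)  {2} (size 1)  {3} (size 1)
  chi_0          1             1             1             1           
  chi_1          1             I             -1            -I          
  chi_2          1             -1            1             -1          
  chi_3          1             -I            -1            I           

Spot check: chi_1(1) = zeta_4^(1*1) = zeta_4^1 = I.

Solution. Z/4Z is abelian, so all 4 irreducible complex representations are 1-dimensional. They are given by chi_k(m) = zeta_4^(k*m) for k = 0,...,3. Row orthogonality: sum_m chi_k(m) conj(chi_l(m)) = 4 * [k = l].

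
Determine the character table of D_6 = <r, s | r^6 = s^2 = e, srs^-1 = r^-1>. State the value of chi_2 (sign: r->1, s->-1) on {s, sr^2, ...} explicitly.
Conjugacy classes: {e} of size 1, {r^3} of size 1, {r^1, r^5} of size 2, {r^2, r^4} of size 2, {s, sr^2, ...} of size 3, {sr, sr^3, ...} of size 3.
Character table:
  irrep \ class              {e} (size 1)  {r^3} (size 1)  {r^1, r^5} (size 2)  {r^2, r^4} (size 2)  {s, sr^2, ...} (size 3)  {sr, sr^3, ...} (size 3)
  chi_1 (triv)               1             1               1                    1                    1                        1                       
  chi_2 (sign: r->1, s->-1)  1             1               1                    1                    -1                       -1                      
  chi_3 (r->-1, s->1)        1             -1              -1                   1                    1                        -1                      
  chi_4 (r->-1, s->-1)       1             -1              -1                   1                    -1                       1                       
  chi_5 (2d, j=1)            2             -2              1                    -1                   0                        0                       
  chi_6 (2d, j=2)            2             2               -1                   -1                   0                        0                       

Spot check: chi_2 (sign: r->1, s->-1) on {s, sr^2, ...} = -1.

Working: D_6 has order 2*6 = 12 with 6 conjugacy classes, hence 6 irreducibles. Sum of squared dims 1 + 1 + 1 + 1 + 4 + 4 = 12 = |G|. Linear characters come from the abelianisation; the 2-dimensional irreps have character r^k -> 2*cos(2*pi*j*k/6), reflections -> 0.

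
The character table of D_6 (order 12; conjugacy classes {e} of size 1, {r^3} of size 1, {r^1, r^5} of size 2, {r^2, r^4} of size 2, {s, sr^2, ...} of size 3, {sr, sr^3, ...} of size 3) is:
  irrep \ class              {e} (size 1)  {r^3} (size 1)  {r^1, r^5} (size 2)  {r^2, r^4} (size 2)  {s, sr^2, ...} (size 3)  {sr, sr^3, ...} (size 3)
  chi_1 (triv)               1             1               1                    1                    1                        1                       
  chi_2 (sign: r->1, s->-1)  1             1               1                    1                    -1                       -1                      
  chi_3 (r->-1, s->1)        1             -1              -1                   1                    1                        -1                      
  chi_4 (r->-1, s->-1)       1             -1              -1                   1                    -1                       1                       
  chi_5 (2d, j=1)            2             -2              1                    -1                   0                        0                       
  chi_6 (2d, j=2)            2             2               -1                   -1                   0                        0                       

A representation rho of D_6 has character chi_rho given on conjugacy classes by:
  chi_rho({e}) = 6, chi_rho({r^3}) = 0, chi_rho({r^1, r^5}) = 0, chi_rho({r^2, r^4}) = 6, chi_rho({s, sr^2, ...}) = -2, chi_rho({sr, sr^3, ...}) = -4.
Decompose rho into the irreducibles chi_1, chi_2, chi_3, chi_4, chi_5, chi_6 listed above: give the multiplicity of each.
Multiplicities: chi_1: 0, chi_2: 3, chi_3: 2, chi_4: 1, chi_5: 0, chi_6: 0.

Use <chi_rho, chi> = (1/|G|) sum_C |C| * chi_rho(C) * conj(chi(C)) with |G| = 12 for each irreducible chi in the table:
  <chi_rho, chi_1> = (1/12)[1*(6)*conj(1) + 1*(0)*conj(1) + 2*(0)*conj(1) + 2*(6)*conj(1) + 3*(-2)*conj(1) + 3*(-4)*conj(1)]
      = (1/12)[(6) + (0) + (0) + (12) + (-6) + (-12)] = 0/12 = 0
  <chi_rho, chi_2> = (1/12)[1*(6)*conj(1) + 1*(0)*conj(1) + 2*(0)*conj(1) + 2*(6)*conj(1) + 3*(-2)*conj(-1) + 3*(-4)*conj(-1)]
      = (1/12)[(6) + (0) + (0) + (12) + (6) + (12)] = 36/12 = 3
  <chi_rho, chi_3> = (1/12)[1*(6)*conj(1) + 1*(0)*conj(-1) + 2*(0)*conj(-1) + 2*(6)*conj(1) + 3*(-2)*conj(1) + 3*(-4)*conj(-1)]
      = (1/12)[(6) + (0) + (0) + (12) + (-6) + (12)] = 24/12 = 2
  <chi_rho, chi_4> = (1/12)[1*(6)*conj(1) + 1*(0)*conj(-1) + 2*(0)*conj(-1) + 2*(6)*conj(1) + 3*(-2)*conj(-1) + 3*(-4)*conj(1)]
      = (1/12)[(6) + (0) + (0) + (12) + (6) + (-12)] = 12/12 = 1
  <chi_rho, chi_5> = (1/12)[1*(6)*conj(2) + 1*(0)*conj(-2) + 2*(0)*conj(1) + 2*(6)*conj(-1) + 3*(-2)*conj(0) + 3*(-4)*conj(0)]
      = (1/12)[(12) + (0) + (0) + (-12) + (0) + (0)] = 0/12 = 0
  <chi_rho, chi_6> = (1/12)[1*(6)*conj(2) + 1*(0)*conj(2) + 2*(0)*conj(-1) + 2*(6)*conj(-1) + 3*(-2)*conj(0) + 3*(-4)*conj(0)]
      = (1/12)[(12) + (0) + (0) + (-12) + (0) + (0)] = 0/12 = 0
Dimension check: dim(rho) = sum (mult * dim) = 0*1 + 3*1 + 2*1 + 1*1 + 0*2 + 0*2 = 6 = chi_rho(e) = 6.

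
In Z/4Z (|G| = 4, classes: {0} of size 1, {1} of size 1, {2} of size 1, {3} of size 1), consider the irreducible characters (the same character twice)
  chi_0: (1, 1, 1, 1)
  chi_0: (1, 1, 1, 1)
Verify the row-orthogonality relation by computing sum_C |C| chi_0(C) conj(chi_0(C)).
Sum = 4 = |G| = 4; so <chi_0, chi_0> = 1 (norm-1 confirms irreducibility).

Proof sketch: Compute term by term over conjugacy classes (|C| * chi_0(C) * conj(chi_0(C))):
  1*(1)*conj(1) + 1*(1)*conj(1) + 1*(1)*conj(1) + 1*(1)*conj(1)
  = (1) + (1) + (1) + (1)
  = 4.
(Exp terms are combined using exp(i*s)*conj(exp(i*t)) = exp(i*(s-t)), and sums of them are collapsed using the identity that for every m > 1 the m distinct m-th roots of unity sum to 0, e.g. 1 + exp(2*I*pi/3) + exp(-2*I*pi/3) = 0.)
Dividing by |G| = 4 gives 4/4 = 1, matching the row-orthogonality relation <chi_0, chi_0> = [chi_0 = chi_0].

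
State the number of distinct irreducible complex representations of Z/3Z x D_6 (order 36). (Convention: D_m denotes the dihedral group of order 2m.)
18

Argument: The number of irreducible complex representations of a finite group equals its number of conjugacy classes. For a direct product, #classes(G x H) = #classes(G) * #classes(H). Z/3Z has 3 classes (abelian), D_6 has 6 classes, so 3 * 6 = 18, so Z/3Z x D_6 (order 36) has exactly 18 irreducible complex representations.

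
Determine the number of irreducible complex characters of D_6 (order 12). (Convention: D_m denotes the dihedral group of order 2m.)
6

Derivation: The number of irreducible complex representations of a finite group equals its number of conjugacy classes. D_6 has 6 conjugacy classes (n/2 + 3 for n even), so D_6 (order 12) has exactly 6 irreducible complex representations.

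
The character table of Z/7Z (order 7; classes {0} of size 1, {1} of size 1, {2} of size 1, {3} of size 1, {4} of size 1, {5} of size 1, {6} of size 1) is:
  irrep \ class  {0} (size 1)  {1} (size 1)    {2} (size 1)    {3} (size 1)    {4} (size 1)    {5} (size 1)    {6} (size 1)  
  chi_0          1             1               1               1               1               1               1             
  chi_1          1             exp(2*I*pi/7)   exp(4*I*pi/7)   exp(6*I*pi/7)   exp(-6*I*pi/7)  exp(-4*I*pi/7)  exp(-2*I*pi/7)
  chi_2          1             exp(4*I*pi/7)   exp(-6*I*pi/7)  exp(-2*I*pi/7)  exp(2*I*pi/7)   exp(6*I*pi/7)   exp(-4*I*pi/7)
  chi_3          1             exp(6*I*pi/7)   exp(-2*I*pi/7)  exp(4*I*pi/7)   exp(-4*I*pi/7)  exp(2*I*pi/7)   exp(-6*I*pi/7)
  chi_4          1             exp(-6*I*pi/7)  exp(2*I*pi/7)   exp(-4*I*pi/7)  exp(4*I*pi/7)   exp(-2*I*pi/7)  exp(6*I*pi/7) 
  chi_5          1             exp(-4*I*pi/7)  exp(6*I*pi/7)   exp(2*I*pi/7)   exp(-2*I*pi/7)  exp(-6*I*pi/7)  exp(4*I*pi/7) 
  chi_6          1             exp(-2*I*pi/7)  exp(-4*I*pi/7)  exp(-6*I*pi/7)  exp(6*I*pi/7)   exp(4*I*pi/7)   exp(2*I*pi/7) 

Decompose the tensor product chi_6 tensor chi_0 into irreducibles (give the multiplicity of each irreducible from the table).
chi_6 tensor chi_0 = chi_6 (all other irreducibles have multiplicity 0).

Derivation: The character of a tensor product is the pointwise product (chi_6 * chi_0)(C) = chi_6(C) * chi_0(C):
  {0}: (1)*(1), {1}: (exp(-2*I*pi/7))*(1), {2}: (exp(-4*I*pi/7))*(1), {3}: (exp(-6*I*pi/7))*(1), {4}: (exp(6*I*pi/7))*(1), {5}: (exp(4*I*pi/7))*(1), {6}: (exp(2*I*pi/7))*(1)
so (chi_6 * chi_0) takes values
  {0} -> 1, {1} -> exp(-2*I*pi/7), {2} -> exp(-4*I*pi/7), {3} -> exp(-6*I*pi/7), {4} -> exp(6*I*pi/7), {5} -> exp(4*I*pi/7), {6} -> exp(2*I*pi/7).
Now take the inner product of this character with each irreducible chi from the table, <chi_6*chi_0, chi> = (1/7) sum_C |C| (chi_6*chi_0)(C) conj(chi(C)):
  <chi_6*chi_0, chi_0> = (1/7)[1*(1)*conj(1) + 1*(exp(-2*I*pi/7))*conj(1) + 1*(exp(-4*I*pi/7))*conj(1) + 1*(exp(-6*I*pi/7))*conj(1) + 1*(exp(6*I*pi/7))*conj(1) + 1*(exp(4*I*pi/7))*conj(1) + 1*(exp(2*I*pi/7))*conj(1)]
      = (1/7)[(1) + (exp(-2*I*pi/7)) + (exp(-4*I*pi/7)) + (exp(-6*I*pi/7)) + (exp(6*I*pi/7)) + (exp(4*I*pi/7)) + (exp(2*I*pi/7))] = 0/7 = 0
  <chi_6*chi_0, chi_1> = (1/7)[1*(1)*conj(1) + 1*(exp(-2*I*pi/7))*conj(exp(2*I*pi/7)) + 1*(exp(-4*I*pi/7))*conj(exp(4*I*pi/7)) + 1*(exp(-6*I*pi/7))*conj(exp(6*I*pi/7)) + 1*(exp(6*I*pi/7))*conj(exp(-6*I*pi/7)) + 1*(exp(4*I*pi/7))*conj(exp(-4*I*pi/7)) + 1*(exp(2*I*pi/7))*conj(exp(-2*I*pi/7))]
      = (1/7)[(1) + (exp(-4*I*pi/7)) + (exp(6*I*pi/7)) + (exp(2*I*pi/7)) + (exp(-2*I*pi/7)) + (exp(-6*I*pi/7)) + (exp(4*I*pi/7))] = 0/7 = 0
  <chi_6*chi_0, chi_2> = (1/7)[1*(1)*conj(1) + 1*(exp(-2*I*pi/7))*conj(exp(4*I*pi/7)) + 1*(exp(-4*I*pi/7))*conj(exp(-6*I*pi/7)) + 1*(exp(-6*I*pi/7))*conj(exp(-2*I*pi/7)) + 1*(exp(6*I*pi/7))*conj(exp(2*I*pi/7)) + 1*(exp(4*I*pi/7))*conj(exp(6*I*pi/7)) + 1*(exp(2*I*pi/7))*conj(exp(-4*I*pi/7))]
      = (1/7)[(1) + (exp(-6*I*pi/7)) + (exp(2*I*pi/7)) + (exp(-4*I*pi/7)) + (exp(4*I*pi/7)) + (exp(-2*I*pi/7)) + (exp(6*I*pi/7))] = 0/7 = 0
  <chi_6*chi_0, chi_3> = (1/7)[1*(1)*conj(1) + 1*(exp(-2*I*pi/7))*conj(exp(6*I*pi/7)) + 1*(exp(-4*I*pi/7))*conj(exp(-2*I*pi/7)) + 1*(exp(-6*I*pi/7))*conj(exp(4*I*pi/7)) + 1*(exp(6*I*pi/7))*conj(exp(-4*I*pi/7)) + 1*(exp(4*I*pi/7))*conj(exp(2*I*pi/7)) + 1*(exp(2*I*pi/7))*conj(exp(-6*I*pi/7))]
      = (1/7)[(1) + (exp(6*I*pi/7)) + (exp(-2*I*pi/7)) + (exp(4*I*pi/7)) + (exp(-4*I*pi/7)) + (exp(2*I*pi/7)) + (exp(-6*I*pi/7))] = 0/7 = 0
  <chi_6*chi_0, chi_4> = (1/7)[1*(1)*conj(1) + 1*(exp(-2*I*pi/7))*conj(exp(-6*I*pi/7)) + 1*(exp(-4*I*pi/7))*conj(exp(2*I*pi/7)) + 1*(exp(-6*I*pi/7))*conj(exp(-4*I*pi/7)) + 1*(exp(6*I*pi/7))*conj(exp(4*I*pi/7)) + 1*(exp(4*I*pi/7))*conj(exp(-2*I*pi/7)) + 1*(exp(2*I*pi/7))*conj(exp(6*I*pi/7))]
      = (1/7)[(1) + (exp(4*I*pi/7)) + (exp(-6*I*pi/7)) + (exp(-2*I*pi/7)) + (exp(2*I*pi/7)) + (exp(6*I*pi/7)) + (exp(-4*I*pi/7))] = 0/7 = 0
  <chi_6*chi_0, chi_5> = (1/7)[1*(1)*conj(1) + 1*(exp(-2*I*pi/7))*conj(exp(-4*I*pi/7)) + 1*(exp(-4*I*pi/7))*conj(exp(6*I*pi/7)) + 1*(exp(-6*I*pi/7))*conj(exp(2*I*pi/7)) + 1*(exp(6*I*pi/7))*conj(exp(-2*I*pi/7)) + 1*(exp(4*I*pi/7))*conj(exp(-6*I*pi/7)) + 1*(exp(2*I*pi/7))*conj(exp(4*I*pi/7))]
      = (1/7)[(1) + (exp(2*I*pi/7)) + (exp(4*I*pi/7)) + (exp(6*I*pi/7)) + (exp(-6*I*pi/7)) + (exp(-4*I*pi/7)) + (exp(-2*I*pi/7))] = 0/7 = 0
  <chi_6*chi_0, chi_6> = (1/7)[1*(1)*conj(1) + 1*(exp(-2*I*pi/7))*conj(exp(-2*I*pi/7)) + 1*(exp(-4*I*pi/7))*conj(exp(-4*I*pi/7)) + 1*(exp(-6*I*pi/7))*conj(exp(-6*I*pi/7)) + 1*(exp(6*I*pi/7))*conj(exp(6*I*pi/7)) + 1*(exp(4*I*pi/7))*conj(exp(4*I*pi/7)) + 1*(exp(2*I*pi/7))*conj(exp(2*I*pi/7))]
      = (1/7)[(1) + (1) + (1) + (1) + (1) + (1) + (1)] = 7/7 = 1
(Exp terms are combined using exp(i*s)*conj(exp(i*t)) = exp(i*(s-t)), and sums of them are collapsed using the identity that for every m > 1 the m distinct m-th roots of unity sum to 0, e.g. 1 + exp(2*I*pi/3) + exp(-2*I*pi/3) = 0.)
Hence the multiplicities are chi_6: 1. Dimension check: dim(chi_6)*dim(chi_0) = 1*1 = 1 and sum (mult * dim) = 1*1 = 1.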